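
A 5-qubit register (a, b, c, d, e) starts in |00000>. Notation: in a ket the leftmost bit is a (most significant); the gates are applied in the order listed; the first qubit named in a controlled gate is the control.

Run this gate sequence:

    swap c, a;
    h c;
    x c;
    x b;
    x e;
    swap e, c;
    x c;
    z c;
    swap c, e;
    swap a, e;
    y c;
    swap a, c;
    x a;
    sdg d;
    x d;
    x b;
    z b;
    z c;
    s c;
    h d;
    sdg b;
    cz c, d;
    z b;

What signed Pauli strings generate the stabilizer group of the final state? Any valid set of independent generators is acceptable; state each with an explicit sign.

One valid set of independent stabilizer generators is -XIIII, -IIIXI, +IZIII, +IIZII, +IIIIZ (any independent generating set of the same group is equally correct).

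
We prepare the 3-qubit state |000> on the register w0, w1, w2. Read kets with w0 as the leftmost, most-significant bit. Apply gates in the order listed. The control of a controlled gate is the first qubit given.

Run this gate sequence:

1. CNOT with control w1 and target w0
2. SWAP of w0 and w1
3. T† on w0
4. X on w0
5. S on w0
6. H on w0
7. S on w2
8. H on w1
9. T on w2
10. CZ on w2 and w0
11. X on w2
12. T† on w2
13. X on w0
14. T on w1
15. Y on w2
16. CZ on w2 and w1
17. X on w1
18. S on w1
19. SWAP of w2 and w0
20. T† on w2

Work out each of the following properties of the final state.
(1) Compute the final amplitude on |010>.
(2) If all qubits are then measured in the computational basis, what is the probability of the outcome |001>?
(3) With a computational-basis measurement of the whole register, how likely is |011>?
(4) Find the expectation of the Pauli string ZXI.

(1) The final state's coefficient on |010> equals -exp(I*pi/4)/2.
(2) A full measurement returns |001> with probability 1/4.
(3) A full measurement returns |011> with probability 1/4.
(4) In the final state, ZXI has expectation sqrt(2)/2.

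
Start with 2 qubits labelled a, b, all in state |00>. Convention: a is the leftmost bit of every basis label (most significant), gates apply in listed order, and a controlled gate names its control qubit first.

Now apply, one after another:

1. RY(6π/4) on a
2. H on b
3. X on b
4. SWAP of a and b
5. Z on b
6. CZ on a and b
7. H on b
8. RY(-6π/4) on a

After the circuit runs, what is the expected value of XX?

In the final state, XX has expectation 0.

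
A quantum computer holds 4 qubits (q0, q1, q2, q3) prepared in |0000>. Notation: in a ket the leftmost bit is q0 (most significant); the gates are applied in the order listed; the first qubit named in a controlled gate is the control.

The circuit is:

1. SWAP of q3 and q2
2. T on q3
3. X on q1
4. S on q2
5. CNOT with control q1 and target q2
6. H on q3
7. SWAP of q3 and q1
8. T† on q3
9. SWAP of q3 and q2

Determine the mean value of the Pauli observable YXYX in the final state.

The observable YXYX averages to 0.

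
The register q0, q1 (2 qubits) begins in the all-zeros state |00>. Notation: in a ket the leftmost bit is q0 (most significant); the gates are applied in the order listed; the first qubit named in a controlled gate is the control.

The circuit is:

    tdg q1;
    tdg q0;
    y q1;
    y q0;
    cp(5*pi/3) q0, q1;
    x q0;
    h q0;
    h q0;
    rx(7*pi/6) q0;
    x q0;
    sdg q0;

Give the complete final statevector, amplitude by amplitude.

The final amplitudes are 0 on |00>, (sqrt(2) + sqrt(6))*exp(I*pi/6)/4 on |01>, 0 on |10>, (-sqrt(6) + sqrt(2))*exp(I*pi/6)/4 on |11>. Key observation: steps 7-8 multiply out to the identity, so the circuit reduces to the remaining gates.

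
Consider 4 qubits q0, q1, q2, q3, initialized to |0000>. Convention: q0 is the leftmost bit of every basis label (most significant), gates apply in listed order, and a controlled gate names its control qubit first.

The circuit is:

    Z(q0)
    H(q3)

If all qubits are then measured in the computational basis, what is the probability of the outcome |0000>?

A full measurement returns |0000> with probability 1/2.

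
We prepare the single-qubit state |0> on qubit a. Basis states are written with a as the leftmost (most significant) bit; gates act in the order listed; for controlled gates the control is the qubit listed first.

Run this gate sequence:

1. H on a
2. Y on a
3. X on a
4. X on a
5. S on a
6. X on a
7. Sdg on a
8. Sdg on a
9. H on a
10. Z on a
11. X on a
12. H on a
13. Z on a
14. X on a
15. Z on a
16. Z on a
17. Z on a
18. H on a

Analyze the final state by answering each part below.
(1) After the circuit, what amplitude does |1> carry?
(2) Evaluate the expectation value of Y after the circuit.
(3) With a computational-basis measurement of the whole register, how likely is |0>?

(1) The final state's coefficient on |1> equals -1/2 + I/2.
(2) The expectation value of Y is -1.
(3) The probability of measuring |0> is 1/2.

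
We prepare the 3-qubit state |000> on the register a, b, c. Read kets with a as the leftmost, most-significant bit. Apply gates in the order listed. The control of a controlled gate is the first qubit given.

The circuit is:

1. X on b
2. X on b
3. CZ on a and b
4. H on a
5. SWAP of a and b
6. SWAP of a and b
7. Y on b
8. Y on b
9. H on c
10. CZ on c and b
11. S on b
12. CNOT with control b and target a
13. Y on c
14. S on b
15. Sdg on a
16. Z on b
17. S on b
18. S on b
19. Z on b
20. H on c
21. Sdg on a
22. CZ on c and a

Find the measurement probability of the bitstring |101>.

Outcome |101> occurs with probability 1/2. Key observation: steps 5-6 multiply out to the identity, so the circuit reduces to the remaining gates.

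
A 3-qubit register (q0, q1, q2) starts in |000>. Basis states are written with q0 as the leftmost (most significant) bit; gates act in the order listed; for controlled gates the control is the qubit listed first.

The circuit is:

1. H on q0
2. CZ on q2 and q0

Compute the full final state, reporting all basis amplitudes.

The resulting statevector has amplitude sqrt(2)/2 on |000>, sqrt(2)/2 on |100>, and 0 on every other basis state.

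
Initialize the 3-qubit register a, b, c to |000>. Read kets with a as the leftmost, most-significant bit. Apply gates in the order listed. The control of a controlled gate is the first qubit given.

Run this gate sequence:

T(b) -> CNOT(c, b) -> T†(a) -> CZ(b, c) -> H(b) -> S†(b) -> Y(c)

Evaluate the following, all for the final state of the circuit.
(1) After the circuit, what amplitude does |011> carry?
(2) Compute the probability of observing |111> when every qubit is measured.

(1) |011> carries amplitude sqrt(2)/2 in the final state.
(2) A full measurement returns |111> with probability 0.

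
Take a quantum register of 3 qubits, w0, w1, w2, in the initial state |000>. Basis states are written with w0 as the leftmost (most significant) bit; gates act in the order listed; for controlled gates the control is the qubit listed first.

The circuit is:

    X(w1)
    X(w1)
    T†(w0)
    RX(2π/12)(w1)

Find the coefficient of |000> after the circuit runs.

The final state's coefficient on |000> equals sqrt(2)/4 + sqrt(6)/4. Key observation: the block from step 1 through step 2 cancels to the identity and can be dropped.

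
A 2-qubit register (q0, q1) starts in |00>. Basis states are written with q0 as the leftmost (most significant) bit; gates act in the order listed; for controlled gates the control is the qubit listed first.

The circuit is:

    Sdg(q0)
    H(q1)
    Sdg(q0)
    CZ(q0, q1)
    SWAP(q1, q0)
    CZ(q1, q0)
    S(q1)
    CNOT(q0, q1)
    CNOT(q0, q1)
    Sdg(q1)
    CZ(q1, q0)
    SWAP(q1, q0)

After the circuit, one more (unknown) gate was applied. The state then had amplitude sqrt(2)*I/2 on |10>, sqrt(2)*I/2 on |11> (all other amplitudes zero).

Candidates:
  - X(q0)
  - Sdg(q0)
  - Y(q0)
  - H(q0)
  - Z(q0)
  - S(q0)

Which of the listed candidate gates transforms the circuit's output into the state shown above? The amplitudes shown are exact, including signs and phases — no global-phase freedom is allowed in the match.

It was Y(q0) that produced the state shown. Key observation: steps 5-12 multiply out to the identity, so the circuit reduces to the remaining gates.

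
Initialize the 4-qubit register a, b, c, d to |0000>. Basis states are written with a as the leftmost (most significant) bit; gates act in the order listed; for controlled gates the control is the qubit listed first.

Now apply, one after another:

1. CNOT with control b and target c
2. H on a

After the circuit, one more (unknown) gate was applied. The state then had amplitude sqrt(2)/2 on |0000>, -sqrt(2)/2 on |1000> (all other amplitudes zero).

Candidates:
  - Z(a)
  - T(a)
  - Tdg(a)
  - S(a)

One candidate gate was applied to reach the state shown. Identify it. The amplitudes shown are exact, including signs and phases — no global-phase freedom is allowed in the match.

The applied gate was Z(a).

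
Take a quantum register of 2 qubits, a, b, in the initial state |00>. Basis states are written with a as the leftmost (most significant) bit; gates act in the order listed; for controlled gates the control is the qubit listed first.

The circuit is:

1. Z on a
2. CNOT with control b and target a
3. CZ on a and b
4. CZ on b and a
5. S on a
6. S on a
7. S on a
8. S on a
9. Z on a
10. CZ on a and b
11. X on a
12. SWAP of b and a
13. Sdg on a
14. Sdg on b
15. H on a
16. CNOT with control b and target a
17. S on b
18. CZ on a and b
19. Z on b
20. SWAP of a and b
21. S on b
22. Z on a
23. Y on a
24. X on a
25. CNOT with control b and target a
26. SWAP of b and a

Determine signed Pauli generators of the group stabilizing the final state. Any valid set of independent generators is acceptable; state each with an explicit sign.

The final state is stabilized by the group generated by +XY, -ZZ; other independent generating sets are equally valid. Key observation: gates 5-8 undo each other exactly, leaving only the rest of the circuit to track.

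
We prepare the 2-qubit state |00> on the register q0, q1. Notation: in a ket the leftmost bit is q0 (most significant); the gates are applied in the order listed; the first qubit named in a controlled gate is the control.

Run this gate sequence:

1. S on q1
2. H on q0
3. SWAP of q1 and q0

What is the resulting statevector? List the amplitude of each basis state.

After the circuit, the state carries amplitude sqrt(2)/2 on |00>, sqrt(2)/2 on |01>, 0 on |10>, 0 on |11>.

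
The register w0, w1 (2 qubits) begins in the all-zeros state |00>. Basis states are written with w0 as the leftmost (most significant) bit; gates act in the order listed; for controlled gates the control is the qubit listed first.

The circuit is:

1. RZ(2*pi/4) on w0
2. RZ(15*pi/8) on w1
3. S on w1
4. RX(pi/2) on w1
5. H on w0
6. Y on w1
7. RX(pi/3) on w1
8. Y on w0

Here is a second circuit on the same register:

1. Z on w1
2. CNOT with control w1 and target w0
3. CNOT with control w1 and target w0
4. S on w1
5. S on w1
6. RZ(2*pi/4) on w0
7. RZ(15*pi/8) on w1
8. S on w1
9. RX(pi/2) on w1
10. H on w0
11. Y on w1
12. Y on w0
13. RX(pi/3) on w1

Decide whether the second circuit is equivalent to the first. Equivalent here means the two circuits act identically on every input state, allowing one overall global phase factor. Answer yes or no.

Yes, they are equivalent — the unitaries differ by at most a global phase.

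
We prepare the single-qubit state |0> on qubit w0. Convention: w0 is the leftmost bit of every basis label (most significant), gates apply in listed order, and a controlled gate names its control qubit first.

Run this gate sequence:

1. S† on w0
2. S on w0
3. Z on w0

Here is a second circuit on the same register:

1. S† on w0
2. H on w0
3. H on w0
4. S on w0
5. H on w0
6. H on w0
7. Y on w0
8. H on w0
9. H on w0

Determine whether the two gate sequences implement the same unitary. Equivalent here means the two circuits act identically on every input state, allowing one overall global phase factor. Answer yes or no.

No, they are not equivalent — no single phase factor reconciles the two unitaries.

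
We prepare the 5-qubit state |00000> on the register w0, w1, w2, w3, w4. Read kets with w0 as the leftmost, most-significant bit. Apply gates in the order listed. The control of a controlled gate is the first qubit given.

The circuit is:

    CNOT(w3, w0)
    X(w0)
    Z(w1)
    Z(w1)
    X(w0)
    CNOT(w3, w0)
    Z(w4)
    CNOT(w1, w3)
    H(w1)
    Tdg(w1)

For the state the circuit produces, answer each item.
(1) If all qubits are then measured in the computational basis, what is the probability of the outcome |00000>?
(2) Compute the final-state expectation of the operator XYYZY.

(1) A full measurement returns |00000> with probability 1/2. Key observation: the block from step 1 through step 6 cancels to the identity and can be dropped.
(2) In the final state, XYYZY has expectation 0.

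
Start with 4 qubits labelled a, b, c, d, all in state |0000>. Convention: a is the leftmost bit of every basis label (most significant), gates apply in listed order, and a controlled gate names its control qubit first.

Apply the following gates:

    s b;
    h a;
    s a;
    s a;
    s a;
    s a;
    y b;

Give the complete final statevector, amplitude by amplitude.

The resulting statevector has amplitude sqrt(2)*I/2 on |0100>, sqrt(2)*I/2 on |1100>, and 0 on every other basis state.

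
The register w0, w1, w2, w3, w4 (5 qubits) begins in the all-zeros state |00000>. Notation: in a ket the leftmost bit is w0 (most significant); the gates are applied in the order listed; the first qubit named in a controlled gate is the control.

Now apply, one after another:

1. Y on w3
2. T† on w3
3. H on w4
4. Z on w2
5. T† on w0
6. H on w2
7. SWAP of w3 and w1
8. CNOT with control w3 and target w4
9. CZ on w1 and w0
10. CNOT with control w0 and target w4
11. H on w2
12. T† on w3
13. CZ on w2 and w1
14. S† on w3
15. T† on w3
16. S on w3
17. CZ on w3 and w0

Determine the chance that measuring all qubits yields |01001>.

The probability of measuring |01001> is 1/2.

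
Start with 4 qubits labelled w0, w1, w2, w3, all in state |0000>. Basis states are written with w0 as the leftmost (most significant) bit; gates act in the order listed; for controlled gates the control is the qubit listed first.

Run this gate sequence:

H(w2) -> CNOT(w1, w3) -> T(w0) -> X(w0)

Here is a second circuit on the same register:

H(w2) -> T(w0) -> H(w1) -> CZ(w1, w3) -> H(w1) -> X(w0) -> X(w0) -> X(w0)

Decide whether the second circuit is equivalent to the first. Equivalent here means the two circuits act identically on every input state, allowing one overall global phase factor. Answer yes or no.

No: there is an input state on which the two circuits produce genuinely different outputs (not merely differing by a phase).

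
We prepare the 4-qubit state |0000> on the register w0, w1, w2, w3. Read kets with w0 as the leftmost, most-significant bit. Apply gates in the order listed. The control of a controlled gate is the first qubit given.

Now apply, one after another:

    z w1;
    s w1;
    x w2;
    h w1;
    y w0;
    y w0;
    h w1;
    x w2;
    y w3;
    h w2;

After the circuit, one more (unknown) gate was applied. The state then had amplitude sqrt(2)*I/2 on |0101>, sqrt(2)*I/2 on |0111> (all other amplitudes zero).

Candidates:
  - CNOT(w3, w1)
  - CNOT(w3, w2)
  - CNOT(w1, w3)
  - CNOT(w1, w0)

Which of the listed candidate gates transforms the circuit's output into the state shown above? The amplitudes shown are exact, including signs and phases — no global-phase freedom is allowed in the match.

It was CNOT(w3, w1) that produced the state shown. Key observation: gates 3-8 undo each other exactly, leaving only the rest of the circuit to track.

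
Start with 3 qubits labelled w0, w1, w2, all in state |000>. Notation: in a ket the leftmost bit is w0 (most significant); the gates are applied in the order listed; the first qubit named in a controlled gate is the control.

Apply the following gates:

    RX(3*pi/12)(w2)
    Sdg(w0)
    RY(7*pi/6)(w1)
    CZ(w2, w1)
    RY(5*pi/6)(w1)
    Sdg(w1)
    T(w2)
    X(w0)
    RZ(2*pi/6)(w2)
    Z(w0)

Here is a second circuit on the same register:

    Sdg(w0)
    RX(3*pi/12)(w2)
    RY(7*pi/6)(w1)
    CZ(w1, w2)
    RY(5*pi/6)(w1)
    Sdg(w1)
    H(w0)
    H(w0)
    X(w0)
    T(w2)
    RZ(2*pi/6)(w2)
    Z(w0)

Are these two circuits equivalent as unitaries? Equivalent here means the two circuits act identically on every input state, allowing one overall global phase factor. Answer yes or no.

Yes, they are equivalent — the unitaries differ by at most a global phase.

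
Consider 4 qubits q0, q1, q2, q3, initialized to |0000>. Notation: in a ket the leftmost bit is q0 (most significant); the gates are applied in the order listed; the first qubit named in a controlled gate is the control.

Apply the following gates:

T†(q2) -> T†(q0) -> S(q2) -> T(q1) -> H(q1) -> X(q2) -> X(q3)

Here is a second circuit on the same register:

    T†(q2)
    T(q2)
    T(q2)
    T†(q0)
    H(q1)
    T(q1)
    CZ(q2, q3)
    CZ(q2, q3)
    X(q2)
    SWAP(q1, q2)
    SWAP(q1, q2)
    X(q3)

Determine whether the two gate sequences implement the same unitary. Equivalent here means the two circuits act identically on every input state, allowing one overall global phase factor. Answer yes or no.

No — the two circuits implement different unitaries, even allowing a global phase.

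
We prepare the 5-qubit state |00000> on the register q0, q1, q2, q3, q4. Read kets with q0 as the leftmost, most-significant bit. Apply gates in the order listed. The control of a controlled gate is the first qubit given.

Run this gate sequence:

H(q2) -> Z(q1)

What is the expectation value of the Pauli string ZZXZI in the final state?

In the final state, ZZXZI has expectation 1.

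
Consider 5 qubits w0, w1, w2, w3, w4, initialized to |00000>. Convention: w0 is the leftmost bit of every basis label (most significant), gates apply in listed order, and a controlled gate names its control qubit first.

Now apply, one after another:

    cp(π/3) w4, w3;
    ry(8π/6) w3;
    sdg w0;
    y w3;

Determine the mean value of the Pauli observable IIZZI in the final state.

In the final state, IIZZI has expectation 1/2.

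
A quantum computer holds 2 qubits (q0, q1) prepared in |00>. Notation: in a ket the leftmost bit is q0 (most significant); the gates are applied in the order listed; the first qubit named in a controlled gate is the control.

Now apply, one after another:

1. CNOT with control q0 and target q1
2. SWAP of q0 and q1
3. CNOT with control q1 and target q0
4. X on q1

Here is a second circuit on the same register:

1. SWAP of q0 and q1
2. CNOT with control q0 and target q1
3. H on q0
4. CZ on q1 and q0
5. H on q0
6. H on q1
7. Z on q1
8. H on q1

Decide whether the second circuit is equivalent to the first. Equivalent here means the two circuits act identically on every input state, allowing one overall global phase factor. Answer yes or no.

No: there is an input state on which the two circuits produce genuinely different outputs (not merely differing by a phase).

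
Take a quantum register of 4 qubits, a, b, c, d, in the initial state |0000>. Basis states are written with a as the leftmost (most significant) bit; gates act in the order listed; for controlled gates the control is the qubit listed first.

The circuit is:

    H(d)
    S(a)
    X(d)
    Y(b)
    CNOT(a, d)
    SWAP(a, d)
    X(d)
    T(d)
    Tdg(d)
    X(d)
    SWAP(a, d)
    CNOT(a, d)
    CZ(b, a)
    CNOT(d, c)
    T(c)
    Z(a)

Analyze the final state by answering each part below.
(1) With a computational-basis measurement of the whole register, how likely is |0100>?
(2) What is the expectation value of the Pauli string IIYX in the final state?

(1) The probability of measuring |0100> is 1/2. Key observation: gates 5-12 undo each other exactly, leaving only the rest of the circuit to track.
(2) The expectation value of IIYX is sqrt(2)/2.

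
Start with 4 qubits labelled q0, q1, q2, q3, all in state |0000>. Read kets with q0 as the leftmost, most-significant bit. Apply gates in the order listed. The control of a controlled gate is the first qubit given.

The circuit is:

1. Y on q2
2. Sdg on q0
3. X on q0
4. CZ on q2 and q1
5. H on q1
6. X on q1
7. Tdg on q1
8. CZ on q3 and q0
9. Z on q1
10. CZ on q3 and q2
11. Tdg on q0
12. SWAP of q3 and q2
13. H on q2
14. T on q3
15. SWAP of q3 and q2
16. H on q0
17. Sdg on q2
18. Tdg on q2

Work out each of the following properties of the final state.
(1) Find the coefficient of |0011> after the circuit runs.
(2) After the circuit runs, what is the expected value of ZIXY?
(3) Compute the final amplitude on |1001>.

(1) |0011> carries amplitude -sqrt(2)*exp(3*I*pi/4)/4 in the final state.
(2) The expectation value of ZIXY is 0.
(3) The amplitude on |1001> is 0.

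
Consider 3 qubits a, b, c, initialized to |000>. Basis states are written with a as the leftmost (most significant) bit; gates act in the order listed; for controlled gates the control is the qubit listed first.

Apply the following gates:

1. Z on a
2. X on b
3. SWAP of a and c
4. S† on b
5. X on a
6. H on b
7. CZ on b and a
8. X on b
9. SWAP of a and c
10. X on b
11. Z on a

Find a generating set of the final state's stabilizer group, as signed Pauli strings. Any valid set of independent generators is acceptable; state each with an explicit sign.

The stabilizer group can be generated by +IXI, +ZII, -IIZ, among other valid generating sets.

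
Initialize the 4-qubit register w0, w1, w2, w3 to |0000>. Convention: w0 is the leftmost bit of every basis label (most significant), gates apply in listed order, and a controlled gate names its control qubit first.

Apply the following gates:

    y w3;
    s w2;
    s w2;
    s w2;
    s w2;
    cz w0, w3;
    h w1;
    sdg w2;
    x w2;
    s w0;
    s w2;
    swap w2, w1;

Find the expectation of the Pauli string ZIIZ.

The expectation value of ZIIZ is -1. Key observation: the block from step 2 through step 5 cancels to the identity and can be dropped.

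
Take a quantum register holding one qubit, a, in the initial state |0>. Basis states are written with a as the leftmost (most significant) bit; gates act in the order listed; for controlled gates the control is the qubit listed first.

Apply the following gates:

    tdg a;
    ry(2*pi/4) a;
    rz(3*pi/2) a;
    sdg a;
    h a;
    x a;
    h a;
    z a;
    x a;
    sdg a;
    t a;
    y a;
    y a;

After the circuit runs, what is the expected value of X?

The observable X averages to -sqrt(2)/2. Key observation: gates 5-8 undo each other exactly, leaving only the rest of the circuit to track.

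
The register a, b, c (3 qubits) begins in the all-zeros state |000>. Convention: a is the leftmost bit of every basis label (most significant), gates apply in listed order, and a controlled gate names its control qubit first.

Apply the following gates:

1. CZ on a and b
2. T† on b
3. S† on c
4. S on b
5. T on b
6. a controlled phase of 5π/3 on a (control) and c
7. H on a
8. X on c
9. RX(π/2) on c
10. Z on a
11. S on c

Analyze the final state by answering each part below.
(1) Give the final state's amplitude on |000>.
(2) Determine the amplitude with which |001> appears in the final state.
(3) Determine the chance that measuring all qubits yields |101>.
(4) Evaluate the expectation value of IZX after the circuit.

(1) The final state's coefficient on |000> equals -I/2.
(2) |001> carries amplitude I/2 in the final state.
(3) A full measurement returns |101> with probability 1/4.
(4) In the final state, IZX has expectation -1.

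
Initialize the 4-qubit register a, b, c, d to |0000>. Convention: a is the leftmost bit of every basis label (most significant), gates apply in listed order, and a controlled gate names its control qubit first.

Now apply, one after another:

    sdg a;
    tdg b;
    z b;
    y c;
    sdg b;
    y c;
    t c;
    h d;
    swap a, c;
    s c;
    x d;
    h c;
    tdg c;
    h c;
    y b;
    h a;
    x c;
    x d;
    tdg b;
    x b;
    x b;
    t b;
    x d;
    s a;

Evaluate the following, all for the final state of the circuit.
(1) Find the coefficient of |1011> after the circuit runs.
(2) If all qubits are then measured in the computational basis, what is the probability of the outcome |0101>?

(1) The final state's coefficient on |1011> equals 0. Key observation: the block from step 18 through step 23 cancels to the identity and can be dropped.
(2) Outcome |0101> occurs with probability 1/8 - sqrt(2)/16.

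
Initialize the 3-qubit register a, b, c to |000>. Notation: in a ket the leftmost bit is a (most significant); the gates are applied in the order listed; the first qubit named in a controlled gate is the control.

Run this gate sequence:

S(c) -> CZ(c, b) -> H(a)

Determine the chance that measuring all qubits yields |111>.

The probability of measuring |111> is 0.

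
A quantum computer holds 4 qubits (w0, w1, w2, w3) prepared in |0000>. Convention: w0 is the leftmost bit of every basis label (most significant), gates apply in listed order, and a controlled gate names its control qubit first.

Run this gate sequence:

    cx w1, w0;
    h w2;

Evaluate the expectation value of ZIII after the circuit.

The observable ZIII averages to 1.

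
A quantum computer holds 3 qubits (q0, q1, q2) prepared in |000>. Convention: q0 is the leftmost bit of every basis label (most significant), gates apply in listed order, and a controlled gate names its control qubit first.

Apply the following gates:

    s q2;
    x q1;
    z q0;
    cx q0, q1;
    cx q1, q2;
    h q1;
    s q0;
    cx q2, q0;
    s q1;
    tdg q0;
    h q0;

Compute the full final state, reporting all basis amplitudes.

The final amplitudes are 0 on |000>, -exp(3*I*pi/4)/2 on |001>, 0 on |010>, -exp(I*pi/4)/2 on |011>, 0 on |100>, exp(3*I*pi/4)/2 on |101>, 0 on |110>, exp(I*pi/4)/2 on |111>.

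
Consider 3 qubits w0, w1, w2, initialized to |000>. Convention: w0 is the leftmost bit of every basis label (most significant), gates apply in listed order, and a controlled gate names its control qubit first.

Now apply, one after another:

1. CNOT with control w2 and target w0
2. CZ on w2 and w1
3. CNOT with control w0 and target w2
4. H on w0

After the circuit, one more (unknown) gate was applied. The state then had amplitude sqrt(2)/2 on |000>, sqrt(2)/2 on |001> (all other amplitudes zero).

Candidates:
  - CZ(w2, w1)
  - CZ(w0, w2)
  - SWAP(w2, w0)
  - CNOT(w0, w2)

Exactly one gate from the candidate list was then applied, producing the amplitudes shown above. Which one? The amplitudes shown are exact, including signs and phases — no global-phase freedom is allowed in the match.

The applied gate was SWAP(w2, w0).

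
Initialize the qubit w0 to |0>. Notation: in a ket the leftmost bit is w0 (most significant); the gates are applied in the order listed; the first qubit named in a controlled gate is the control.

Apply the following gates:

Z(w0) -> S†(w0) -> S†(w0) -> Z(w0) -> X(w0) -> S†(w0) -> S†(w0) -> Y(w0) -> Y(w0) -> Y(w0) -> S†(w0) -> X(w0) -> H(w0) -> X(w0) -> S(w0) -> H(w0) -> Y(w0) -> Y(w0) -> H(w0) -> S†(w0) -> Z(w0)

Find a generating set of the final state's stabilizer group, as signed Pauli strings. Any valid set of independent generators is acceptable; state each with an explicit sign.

The final state is stabilized by the group generated by +X; other independent generating sets are equally valid.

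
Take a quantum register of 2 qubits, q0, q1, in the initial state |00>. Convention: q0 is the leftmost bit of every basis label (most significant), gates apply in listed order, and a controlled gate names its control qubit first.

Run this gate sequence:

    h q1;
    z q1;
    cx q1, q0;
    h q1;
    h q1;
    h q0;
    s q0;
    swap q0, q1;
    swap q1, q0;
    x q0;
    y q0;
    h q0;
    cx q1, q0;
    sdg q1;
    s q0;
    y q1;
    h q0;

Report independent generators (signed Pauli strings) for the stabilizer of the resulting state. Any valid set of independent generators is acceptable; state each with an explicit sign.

One valid set of independent stabilizer generators is +IY, -ZI (any independent generating set of the same group is equally correct).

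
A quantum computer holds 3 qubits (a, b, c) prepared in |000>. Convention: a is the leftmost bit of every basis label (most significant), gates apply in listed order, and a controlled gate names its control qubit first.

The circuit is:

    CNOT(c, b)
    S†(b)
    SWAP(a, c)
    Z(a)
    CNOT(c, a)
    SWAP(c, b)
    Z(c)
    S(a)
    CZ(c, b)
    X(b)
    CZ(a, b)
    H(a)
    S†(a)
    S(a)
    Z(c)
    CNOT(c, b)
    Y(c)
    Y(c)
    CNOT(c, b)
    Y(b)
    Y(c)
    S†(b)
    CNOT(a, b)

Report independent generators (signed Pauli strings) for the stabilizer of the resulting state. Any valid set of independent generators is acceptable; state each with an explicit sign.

The stabilizer group can be generated by +XXI, +ZZI, -IIZ, among other valid generating sets. Key observation: the block from step 16 through step 19 cancels to the identity and can be dropped.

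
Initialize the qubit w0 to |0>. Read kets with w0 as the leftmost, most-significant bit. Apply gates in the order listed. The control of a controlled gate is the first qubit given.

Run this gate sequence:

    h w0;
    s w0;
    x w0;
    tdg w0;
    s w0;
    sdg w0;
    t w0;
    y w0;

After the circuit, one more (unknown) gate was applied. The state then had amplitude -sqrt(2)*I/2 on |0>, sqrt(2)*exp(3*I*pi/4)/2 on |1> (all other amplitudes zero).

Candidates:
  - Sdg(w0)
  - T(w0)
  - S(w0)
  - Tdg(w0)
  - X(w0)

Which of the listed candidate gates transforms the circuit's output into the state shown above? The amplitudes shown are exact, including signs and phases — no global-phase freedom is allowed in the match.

It was Tdg(w0) that produced the state shown. Key observation: steps 4-7 multiply out to the identity, so the circuit reduces to the remaining gates.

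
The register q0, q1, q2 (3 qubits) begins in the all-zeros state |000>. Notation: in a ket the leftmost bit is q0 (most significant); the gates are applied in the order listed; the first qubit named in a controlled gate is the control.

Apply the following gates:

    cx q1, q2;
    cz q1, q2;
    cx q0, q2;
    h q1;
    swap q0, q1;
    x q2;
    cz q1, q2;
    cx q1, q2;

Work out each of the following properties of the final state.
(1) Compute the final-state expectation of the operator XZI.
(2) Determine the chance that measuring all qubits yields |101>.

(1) The expectation value of XZI is 1.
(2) Outcome |101> occurs with probability 1/2.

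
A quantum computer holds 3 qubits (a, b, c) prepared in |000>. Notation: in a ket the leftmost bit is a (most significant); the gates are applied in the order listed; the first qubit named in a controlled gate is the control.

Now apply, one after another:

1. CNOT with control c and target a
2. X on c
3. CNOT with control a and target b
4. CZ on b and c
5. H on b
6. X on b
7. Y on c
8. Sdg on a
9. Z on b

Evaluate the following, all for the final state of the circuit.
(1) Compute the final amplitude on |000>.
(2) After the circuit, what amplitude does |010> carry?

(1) The final state's coefficient on |000> equals -sqrt(2)*I/2.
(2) |010> carries amplitude sqrt(2)*I/2 in the final state.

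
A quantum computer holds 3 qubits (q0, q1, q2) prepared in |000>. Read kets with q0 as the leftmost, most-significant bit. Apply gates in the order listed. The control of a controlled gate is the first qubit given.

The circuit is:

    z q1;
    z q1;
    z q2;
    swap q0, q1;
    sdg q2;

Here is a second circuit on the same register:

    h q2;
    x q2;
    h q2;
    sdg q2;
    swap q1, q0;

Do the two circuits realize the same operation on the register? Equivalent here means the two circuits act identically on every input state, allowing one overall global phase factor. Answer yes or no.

Yes — the two circuits implement the same unitary up to a global phase.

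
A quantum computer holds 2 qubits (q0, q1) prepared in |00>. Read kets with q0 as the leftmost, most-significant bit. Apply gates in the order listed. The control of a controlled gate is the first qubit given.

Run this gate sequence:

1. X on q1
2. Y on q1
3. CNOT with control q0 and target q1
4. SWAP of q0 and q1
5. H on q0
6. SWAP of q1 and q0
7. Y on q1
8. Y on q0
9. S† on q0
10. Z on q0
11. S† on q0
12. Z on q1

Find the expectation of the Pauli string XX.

In the final state, XX has expectation 0.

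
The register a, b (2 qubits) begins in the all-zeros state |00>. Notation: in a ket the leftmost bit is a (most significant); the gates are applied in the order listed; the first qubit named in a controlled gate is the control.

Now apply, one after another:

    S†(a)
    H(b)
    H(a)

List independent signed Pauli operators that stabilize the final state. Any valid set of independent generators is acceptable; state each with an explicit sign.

One valid set of independent stabilizer generators is +XI, +IX (any independent generating set of the same group is equally correct).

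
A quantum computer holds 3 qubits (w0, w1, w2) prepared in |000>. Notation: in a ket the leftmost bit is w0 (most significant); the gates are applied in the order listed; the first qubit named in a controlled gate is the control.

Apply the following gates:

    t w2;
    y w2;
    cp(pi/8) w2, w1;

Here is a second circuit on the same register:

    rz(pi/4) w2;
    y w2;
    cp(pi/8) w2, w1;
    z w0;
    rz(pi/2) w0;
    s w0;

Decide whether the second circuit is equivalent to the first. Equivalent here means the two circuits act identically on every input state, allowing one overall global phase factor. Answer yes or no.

Yes, they are equivalent — the unitaries differ by at most a global phase.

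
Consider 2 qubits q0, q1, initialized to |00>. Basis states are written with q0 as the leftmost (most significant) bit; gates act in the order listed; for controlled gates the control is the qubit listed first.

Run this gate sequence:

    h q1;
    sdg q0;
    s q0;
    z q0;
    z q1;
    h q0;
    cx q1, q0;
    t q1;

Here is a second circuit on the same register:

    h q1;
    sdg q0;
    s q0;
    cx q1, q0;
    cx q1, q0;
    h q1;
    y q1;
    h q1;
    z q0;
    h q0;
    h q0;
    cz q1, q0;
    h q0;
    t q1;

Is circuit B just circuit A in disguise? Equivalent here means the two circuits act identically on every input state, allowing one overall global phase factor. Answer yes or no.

No — the two circuits implement different unitaries, even allowing a global phase.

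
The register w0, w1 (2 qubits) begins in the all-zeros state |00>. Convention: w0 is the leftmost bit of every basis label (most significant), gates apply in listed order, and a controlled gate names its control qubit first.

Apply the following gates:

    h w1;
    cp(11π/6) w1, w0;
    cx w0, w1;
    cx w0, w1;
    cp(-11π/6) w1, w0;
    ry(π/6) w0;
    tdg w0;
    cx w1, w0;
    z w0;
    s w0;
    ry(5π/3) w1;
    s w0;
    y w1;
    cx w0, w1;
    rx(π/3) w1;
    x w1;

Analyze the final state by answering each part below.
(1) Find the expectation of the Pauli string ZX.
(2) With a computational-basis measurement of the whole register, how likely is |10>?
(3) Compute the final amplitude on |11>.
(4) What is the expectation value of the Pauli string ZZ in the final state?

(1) The observable ZX averages to 3/4. Key observation: the block from step 2 through step 5 cancels to the identity and can be dropped.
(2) The probability of measuring |10> is sqrt(6)/64 + sqrt(3)/32 + 1/4.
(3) The final state's coefficient on |11> equals (-(sqrt(3) + 3 - 3*I - sqrt(3)*I)*exp(I*pi/4) - 1 + sqrt(3) - 3*I + 3*sqrt(3)*I)*exp(3*I*pi/4)/16.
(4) The observable ZZ averages to sqrt(6)/16.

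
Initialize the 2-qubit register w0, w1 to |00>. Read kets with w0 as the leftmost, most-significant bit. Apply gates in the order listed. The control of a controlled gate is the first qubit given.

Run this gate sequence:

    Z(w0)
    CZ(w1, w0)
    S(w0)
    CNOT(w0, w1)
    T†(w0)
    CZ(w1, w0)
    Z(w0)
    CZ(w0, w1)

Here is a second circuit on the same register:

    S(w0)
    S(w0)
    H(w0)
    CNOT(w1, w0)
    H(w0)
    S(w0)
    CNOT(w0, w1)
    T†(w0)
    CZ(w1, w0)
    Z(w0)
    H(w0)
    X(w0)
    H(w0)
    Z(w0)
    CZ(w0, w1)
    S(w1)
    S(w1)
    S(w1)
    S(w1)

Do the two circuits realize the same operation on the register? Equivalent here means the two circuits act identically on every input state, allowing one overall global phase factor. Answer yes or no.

Yes: on every input state the two circuits agree up to one overall phase factor.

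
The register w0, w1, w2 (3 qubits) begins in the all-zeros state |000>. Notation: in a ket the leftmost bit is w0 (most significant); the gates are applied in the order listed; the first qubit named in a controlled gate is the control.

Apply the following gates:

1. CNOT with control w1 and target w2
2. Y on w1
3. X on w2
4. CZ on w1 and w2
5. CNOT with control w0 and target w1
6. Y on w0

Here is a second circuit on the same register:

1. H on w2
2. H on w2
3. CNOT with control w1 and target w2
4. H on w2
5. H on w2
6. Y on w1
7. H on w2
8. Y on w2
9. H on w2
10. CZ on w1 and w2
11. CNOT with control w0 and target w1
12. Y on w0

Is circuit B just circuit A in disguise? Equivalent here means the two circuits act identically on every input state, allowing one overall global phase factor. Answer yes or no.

No, they are not equivalent — no single phase factor reconciles the two unitaries.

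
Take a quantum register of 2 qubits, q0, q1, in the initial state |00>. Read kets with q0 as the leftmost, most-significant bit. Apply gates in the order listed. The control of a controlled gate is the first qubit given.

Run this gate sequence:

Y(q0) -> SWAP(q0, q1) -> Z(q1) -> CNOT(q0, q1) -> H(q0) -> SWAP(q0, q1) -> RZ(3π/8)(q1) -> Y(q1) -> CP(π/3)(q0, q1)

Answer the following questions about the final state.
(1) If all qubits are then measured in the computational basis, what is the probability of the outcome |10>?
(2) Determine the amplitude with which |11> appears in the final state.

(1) A full measurement returns |10> with probability 1/2.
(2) The amplitude on |11> is sqrt(2)*exp(7*I*pi/48)/2.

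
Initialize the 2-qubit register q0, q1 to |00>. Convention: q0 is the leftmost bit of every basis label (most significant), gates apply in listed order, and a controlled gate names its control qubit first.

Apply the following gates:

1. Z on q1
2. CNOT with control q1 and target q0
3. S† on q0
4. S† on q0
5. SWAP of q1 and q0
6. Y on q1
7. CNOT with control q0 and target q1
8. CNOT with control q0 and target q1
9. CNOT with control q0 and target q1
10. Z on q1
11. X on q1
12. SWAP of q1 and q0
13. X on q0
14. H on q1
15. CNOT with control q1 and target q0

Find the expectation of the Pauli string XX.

The observable XX averages to 1.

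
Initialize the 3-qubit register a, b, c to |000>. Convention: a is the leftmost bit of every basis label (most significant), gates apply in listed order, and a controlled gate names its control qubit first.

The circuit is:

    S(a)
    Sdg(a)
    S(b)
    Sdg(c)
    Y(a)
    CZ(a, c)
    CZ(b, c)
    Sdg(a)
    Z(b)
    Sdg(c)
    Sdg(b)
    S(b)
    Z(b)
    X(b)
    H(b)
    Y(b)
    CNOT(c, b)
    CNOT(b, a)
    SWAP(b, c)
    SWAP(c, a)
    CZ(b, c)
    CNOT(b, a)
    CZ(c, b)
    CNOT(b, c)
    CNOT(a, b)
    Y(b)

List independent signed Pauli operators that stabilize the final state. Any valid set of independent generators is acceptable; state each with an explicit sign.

The stabilizer group can be generated by -XXX, -ZIZ, +IZZ, among other valid generating sets.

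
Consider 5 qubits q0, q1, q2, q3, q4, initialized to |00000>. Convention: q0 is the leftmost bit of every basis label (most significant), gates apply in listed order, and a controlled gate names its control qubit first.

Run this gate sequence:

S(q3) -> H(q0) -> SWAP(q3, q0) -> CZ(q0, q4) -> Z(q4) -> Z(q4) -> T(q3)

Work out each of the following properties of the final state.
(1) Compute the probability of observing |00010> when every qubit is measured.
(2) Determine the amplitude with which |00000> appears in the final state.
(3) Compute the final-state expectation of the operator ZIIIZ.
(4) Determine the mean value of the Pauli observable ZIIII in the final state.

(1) The probability of measuring |00010> is 1/2.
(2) |00000> carries amplitude sqrt(2)/2 in the final state.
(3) In the final state, ZIIIZ has expectation 1.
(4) The observable ZIIII averages to 1.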